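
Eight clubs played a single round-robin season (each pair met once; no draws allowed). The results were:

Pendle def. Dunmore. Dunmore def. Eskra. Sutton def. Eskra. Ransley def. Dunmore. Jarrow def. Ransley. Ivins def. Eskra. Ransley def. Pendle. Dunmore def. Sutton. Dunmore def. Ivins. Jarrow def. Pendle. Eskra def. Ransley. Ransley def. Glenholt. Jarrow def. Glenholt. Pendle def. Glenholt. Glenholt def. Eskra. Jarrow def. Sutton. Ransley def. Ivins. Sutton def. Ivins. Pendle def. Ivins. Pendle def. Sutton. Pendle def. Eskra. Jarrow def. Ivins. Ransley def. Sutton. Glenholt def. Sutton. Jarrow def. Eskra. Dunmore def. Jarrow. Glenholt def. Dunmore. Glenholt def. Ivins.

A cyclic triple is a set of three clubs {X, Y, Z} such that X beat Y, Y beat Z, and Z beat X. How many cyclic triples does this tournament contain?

Win totals: Pendle 5, Ivins 1, Ransley 5, Jarrow 6, Sutton 2, Eskra 1, Dunmore 4, Glenholt 4.
A club with w wins dominates both others in C(w,2) triples; summing gives 10 + 0 + 10 + 15 + 1 + 0 + 6 + 6 = 48 transitive triples.
Total triples C(8,3) = 56, so cyclic triples = 56 − 48 = 8.

8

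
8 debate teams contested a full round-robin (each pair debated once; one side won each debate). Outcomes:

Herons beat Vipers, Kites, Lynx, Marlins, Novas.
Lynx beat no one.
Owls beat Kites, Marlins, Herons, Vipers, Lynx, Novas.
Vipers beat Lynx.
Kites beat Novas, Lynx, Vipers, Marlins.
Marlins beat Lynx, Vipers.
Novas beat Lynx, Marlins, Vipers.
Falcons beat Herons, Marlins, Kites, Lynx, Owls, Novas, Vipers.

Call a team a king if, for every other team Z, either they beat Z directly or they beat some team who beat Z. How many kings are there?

Lynx cannot reach Marlins, Falcons, Owls, Novas, Kites, Vipers, Herons in two steps.
Marlins cannot reach Falcons, Owls, Novas, Kites, Herons in two steps.
Falcons reaches everyone (king).
Owls cannot reach Falcons in two steps.
Novas cannot reach Falcons, Owls, Kites, Herons in two steps.
Kites cannot reach Falcons, Owls, Herons in two steps.
Vipers cannot reach Marlins, Falcons, Owls, Novas, Kites, Herons in two steps.
Herons cannot reach Falcons, Owls in two steps.
Kings: Falcons — 1.

1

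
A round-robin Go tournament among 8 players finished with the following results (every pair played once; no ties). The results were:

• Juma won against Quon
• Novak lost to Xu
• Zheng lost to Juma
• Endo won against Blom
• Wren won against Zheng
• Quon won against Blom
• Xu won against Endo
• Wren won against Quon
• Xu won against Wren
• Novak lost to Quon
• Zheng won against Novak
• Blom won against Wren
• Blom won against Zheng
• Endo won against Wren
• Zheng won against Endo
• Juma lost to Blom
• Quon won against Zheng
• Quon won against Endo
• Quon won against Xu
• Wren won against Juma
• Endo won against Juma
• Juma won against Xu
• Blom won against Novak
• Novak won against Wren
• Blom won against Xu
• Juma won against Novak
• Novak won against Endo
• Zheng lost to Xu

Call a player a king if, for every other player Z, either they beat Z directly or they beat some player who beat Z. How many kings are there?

6

Endo reaches everyone (king).
Juma reaches everyone (king).
Wren reaches everyone (king).
Quon reaches everyone (king).
Novak cannot reach Xu in two steps.
Blom reaches everyone (king).
Zheng cannot reach Quon, Xu in two steps.
Xu reaches everyone (king).
Kings: Endo, Juma, Wren, Quon, Blom, Xu — 6.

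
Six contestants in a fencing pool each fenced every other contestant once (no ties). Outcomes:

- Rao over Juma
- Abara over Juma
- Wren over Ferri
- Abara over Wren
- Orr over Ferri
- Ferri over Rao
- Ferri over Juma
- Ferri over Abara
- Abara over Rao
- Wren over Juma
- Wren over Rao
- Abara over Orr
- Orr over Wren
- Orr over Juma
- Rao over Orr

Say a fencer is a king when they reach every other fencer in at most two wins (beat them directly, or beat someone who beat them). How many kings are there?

Orr reaches everyone (king).
Abara reaches everyone (king).
Ferri reaches everyone (king).
Juma cannot reach Orr, Abara, Ferri, Rao, Wren in two steps.
Rao cannot reach Abara in two steps.
Wren reaches everyone (king).
Kings: Orr, Abara, Ferri, Wren — 4.

4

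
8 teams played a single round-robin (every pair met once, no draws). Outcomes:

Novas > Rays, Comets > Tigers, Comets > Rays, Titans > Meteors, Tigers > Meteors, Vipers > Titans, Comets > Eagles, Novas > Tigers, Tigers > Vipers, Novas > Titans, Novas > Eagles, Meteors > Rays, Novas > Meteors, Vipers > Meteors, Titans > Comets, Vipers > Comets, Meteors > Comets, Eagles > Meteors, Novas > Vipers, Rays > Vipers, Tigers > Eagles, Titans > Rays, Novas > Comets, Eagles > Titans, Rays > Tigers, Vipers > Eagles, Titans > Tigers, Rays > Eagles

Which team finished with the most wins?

Novas

Win totals: Tigers 3, Comets 3, Rays 3, Titans 4, Vipers 4, Eagles 2, Meteors 2, Novas 7.
Novas leads with 7 wins (next highest: 4).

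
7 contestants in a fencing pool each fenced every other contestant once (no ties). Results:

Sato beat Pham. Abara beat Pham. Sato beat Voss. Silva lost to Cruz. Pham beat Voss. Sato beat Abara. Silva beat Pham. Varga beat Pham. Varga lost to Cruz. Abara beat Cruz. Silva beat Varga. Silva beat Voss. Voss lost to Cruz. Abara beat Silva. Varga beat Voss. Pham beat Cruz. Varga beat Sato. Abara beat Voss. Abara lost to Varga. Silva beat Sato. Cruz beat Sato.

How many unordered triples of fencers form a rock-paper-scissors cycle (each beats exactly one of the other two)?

Win totals: Pham 2, Silva 4, Voss 0, Varga 4, Cruz 4, Sato 3, Abara 4.
A fencer with w wins dominates both others in C(w,2) triples; summing gives 1 + 6 + 0 + 6 + 6 + 3 + 6 = 28 transitive triples.
Total triples C(7,3) = 35, so cyclic triples = 35 − 28 = 7.

7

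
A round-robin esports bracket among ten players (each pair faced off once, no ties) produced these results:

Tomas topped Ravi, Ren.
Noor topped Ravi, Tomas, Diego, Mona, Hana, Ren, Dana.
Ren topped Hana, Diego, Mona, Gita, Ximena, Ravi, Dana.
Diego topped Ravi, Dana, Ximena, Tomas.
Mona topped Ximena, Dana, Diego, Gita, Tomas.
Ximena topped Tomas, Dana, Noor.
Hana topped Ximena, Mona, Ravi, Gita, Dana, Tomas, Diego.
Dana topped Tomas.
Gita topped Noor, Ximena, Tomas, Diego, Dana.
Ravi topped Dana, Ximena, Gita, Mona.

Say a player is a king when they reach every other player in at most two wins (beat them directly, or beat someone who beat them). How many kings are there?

Tomas cannot reach Noor in two steps.
Diego cannot reach Hana in two steps.
Ximena cannot reach Gita in two steps.
Mona cannot reach Hana in two steps.
Dana cannot reach Diego, Ximena, Mona, Hana, Noor, Gita in two steps.
Hana reaches everyone (king).
Ren reaches everyone (king).
Noor reaches everyone (king).
Gita reaches everyone (king).
Ravi cannot reach Hana, Ren in two steps.
Kings: Hana, Ren, Noor, Gita — 4.

4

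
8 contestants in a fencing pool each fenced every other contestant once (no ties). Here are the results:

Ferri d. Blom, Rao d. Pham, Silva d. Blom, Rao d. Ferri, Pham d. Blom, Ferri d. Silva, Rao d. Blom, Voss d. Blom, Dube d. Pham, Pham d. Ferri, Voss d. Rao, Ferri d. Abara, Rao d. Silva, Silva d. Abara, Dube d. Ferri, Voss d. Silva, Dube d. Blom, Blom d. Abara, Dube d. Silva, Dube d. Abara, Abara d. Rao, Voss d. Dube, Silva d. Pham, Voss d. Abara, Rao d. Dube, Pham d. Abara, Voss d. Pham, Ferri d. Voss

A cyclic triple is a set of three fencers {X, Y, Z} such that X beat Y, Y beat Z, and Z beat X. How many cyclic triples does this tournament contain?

9

Win totals: Rao 5, Pham 3, Ferri 4, Voss 6, Abara 1, Dube 5, Silva 3, Blom 1.
A fencer with w wins dominates both others in C(w,2) triples; summing gives 10 + 3 + 6 + 15 + 0 + 10 + 3 + 0 = 47 transitive triples.
Total triples C(8,3) = 56, so cyclic triples = 56 − 47 = 9.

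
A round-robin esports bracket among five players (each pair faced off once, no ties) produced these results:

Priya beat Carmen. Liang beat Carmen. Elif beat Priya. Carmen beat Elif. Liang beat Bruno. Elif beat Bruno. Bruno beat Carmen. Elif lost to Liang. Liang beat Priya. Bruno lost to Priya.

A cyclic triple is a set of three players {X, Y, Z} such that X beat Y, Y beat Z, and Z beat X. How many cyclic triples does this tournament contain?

Of the C(5,3) = 10 triples, the cyclic ones are: {Elif, Carmen, Priya}; {Elif, Carmen, Bruno}.
That is 2.

2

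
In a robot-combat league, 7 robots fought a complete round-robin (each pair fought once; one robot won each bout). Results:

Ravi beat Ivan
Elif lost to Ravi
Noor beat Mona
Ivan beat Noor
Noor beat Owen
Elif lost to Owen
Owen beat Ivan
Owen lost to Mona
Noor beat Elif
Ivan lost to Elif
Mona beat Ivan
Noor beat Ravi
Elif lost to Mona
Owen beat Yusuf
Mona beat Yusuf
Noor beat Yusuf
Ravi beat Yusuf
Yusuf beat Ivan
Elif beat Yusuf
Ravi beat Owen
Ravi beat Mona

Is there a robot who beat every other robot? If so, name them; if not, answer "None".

None

Highest win total is Ravi with 5 (out of 6 possible).
Ravi lost to Noor, so no robot went undefeated.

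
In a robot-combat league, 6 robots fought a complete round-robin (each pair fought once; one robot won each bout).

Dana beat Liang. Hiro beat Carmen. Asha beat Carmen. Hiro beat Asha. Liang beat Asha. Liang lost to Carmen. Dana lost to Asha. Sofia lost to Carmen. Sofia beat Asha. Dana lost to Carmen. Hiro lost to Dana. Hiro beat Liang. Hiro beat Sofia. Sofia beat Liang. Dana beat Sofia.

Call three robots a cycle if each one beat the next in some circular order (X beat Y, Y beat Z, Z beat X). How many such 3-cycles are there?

Of the C(6,3) = 20 triples, the cyclic ones are: {Dana, Asha, Liang}; {Dana, Asha, Sofia}; {Dana, Asha, Hiro}; {Dana, Carmen, Hiro}; {Asha, Carmen, Liang}; {Asha, Carmen, Sofia}.
That is 6.

6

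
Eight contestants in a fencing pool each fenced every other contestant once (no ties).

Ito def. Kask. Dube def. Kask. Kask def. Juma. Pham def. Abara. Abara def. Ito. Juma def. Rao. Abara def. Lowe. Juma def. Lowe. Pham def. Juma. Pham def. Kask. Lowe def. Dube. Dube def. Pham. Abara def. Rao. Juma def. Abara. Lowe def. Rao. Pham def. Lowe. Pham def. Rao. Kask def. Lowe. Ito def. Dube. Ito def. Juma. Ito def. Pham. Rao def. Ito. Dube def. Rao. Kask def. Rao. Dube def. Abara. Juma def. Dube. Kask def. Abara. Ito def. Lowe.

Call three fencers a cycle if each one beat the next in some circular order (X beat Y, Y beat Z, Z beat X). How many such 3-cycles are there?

Win totals: Ito 5, Abara 3, Rao 1, Pham 5, Kask 4, Dube 4, Juma 4, Lowe 2.
A fencer with w wins dominates both others in C(w,2) triples; summing gives 10 + 3 + 0 + 10 + 6 + 6 + 6 + 1 = 42 transitive triples.
Total triples C(8,3) = 56, so cyclic triples = 56 − 42 = 14.

14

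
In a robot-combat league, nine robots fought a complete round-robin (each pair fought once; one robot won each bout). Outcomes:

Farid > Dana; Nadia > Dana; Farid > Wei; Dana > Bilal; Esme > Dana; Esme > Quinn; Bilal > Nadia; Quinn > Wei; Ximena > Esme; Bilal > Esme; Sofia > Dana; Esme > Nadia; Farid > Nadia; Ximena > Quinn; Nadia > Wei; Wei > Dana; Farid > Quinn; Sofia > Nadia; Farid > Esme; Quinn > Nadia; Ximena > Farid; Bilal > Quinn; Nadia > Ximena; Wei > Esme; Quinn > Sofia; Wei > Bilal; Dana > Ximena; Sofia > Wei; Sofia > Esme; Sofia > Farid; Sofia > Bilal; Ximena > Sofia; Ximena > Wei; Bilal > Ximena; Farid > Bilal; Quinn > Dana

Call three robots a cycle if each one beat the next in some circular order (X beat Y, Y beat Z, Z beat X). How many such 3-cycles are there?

Win totals: Ximena 5, Farid 6, Bilal 4, Nadia 3, Sofia 6, Dana 2, Quinn 4, Wei 3, Esme 3.
A robot with w wins dominates both others in C(w,2) triples; summing gives 10 + 15 + 6 + 3 + 15 + 1 + 6 + 3 + 3 = 62 transitive triples.
Total triples C(9,3) = 84, so cyclic triples = 84 − 62 = 22.

22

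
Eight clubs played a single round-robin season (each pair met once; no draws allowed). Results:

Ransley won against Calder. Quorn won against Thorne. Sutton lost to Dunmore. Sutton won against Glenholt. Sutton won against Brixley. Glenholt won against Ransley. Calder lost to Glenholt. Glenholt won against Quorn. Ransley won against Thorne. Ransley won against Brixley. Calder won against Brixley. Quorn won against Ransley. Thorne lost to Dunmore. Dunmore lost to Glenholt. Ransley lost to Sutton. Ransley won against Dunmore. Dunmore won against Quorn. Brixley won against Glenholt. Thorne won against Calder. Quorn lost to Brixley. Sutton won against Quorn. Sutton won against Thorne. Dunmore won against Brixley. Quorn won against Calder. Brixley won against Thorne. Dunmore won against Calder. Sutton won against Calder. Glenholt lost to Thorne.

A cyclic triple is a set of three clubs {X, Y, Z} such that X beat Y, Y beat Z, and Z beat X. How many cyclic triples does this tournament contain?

Win totals: Dunmore 5, Thorne 2, Brixley 3, Glenholt 4, Sutton 6, Ransley 4, Calder 1, Quorn 3.
A club with w wins dominates both others in C(w,2) triples; summing gives 10 + 1 + 3 + 6 + 15 + 6 + 0 + 3 = 44 transitive triples.
Total triples C(8,3) = 56, so cyclic triples = 56 − 44 = 12.

12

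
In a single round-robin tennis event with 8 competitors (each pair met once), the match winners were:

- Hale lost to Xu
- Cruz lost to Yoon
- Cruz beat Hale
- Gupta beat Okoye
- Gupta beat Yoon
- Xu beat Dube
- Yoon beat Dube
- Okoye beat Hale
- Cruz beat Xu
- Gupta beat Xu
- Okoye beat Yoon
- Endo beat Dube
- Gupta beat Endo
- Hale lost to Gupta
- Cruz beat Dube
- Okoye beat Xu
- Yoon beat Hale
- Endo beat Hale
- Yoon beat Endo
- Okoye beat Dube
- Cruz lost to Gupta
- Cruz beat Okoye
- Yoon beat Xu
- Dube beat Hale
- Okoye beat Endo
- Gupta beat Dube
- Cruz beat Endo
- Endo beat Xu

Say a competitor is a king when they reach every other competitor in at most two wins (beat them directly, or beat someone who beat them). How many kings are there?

1

Gupta reaches everyone (king).
Xu cannot reach Gupta, Okoye, Cruz, Yoon, Endo in two steps.
Hale cannot reach Gupta, Xu, Okoye, Cruz, Yoon, Dube, Endo in two steps.
Okoye cannot reach Gupta in two steps.
Cruz cannot reach Gupta in two steps.
Yoon cannot reach Gupta in two steps.
Dube cannot reach Gupta, Xu, Okoye, Cruz, Yoon, Endo in two steps.
Endo cannot reach Gupta, Okoye, Cruz, Yoon in two steps.
Kings: Gupta — 1.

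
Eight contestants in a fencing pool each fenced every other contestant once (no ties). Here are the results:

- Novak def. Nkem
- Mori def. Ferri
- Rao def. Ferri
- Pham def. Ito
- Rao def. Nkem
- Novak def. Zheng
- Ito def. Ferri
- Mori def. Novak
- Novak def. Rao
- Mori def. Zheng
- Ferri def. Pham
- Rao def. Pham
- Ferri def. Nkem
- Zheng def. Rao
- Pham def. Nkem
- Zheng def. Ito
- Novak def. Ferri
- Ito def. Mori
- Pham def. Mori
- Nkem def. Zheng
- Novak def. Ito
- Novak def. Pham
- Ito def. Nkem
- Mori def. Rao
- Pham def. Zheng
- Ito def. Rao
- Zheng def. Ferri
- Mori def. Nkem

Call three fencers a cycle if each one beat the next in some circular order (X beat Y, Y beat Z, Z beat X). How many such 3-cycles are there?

Win totals: Nkem 1, Ferri 2, Novak 6, Pham 4, Mori 5, Zheng 3, Ito 4, Rao 3.
A fencer with w wins dominates both others in C(w,2) triples; summing gives 0 + 1 + 15 + 6 + 10 + 3 + 6 + 3 = 44 transitive triples.
Total triples C(8,3) = 56, so cyclic triples = 56 − 44 = 12.

12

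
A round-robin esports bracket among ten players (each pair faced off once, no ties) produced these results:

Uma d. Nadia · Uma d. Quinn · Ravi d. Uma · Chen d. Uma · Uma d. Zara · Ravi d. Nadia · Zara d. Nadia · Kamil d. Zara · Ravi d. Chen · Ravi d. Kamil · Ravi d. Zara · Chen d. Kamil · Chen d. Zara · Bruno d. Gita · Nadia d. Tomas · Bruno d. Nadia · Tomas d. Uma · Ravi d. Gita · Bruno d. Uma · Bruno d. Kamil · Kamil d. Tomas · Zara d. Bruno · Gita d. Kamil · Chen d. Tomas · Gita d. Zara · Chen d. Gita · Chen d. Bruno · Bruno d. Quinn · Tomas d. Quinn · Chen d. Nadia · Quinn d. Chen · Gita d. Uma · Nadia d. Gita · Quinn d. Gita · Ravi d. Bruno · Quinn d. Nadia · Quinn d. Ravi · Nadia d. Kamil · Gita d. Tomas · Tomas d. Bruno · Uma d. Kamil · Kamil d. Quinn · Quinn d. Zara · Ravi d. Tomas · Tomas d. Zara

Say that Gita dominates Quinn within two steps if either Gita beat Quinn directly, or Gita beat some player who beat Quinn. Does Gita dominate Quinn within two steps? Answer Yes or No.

Yes

Gita did not beat Quinn directly.
Gita beat Kamil, Zara, Uma, Tomas. Of those, Kamil beat Quinn.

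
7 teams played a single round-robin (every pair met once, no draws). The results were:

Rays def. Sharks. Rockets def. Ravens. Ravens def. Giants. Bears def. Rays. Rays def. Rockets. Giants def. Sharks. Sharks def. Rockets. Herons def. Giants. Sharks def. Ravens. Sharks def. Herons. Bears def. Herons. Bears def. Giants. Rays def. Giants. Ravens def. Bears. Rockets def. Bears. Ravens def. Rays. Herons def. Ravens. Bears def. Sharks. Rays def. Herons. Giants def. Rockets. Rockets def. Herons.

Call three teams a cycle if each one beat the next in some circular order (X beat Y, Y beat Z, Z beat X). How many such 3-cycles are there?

12

Win totals: Sharks 3, Bears 4, Rays 4, Rockets 3, Giants 2, Ravens 3, Herons 2.
A team with w wins dominates both others in C(w,2) triples; summing gives 3 + 6 + 6 + 3 + 1 + 3 + 1 = 23 transitive triples.
Total triples C(7,3) = 35, so cyclic triples = 35 − 23 = 12.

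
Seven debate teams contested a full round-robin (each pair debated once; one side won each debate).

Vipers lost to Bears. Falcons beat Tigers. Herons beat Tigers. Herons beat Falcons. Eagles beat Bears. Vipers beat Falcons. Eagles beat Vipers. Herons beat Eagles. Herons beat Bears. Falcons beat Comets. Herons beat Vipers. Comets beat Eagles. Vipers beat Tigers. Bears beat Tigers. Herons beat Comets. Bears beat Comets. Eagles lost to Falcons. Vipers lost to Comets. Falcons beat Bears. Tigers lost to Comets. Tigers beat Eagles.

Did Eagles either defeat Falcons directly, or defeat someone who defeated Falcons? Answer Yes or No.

Eagles did not beat Falcons directly.
Eagles beat Bears, Vipers. Of those, Vipers beat Falcons.

Yes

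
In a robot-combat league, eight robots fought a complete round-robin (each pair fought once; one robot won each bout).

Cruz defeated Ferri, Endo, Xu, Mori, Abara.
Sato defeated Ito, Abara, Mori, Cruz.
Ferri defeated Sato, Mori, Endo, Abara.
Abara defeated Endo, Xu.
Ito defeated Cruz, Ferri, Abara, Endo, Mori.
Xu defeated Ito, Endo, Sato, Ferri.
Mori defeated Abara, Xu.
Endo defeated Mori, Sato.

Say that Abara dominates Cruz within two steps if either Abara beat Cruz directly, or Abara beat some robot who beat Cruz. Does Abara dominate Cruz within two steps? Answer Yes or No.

Abara did not beat Cruz directly.
Abara beat Endo, Xu, but each of them lost to Cruz. No two-step path.

No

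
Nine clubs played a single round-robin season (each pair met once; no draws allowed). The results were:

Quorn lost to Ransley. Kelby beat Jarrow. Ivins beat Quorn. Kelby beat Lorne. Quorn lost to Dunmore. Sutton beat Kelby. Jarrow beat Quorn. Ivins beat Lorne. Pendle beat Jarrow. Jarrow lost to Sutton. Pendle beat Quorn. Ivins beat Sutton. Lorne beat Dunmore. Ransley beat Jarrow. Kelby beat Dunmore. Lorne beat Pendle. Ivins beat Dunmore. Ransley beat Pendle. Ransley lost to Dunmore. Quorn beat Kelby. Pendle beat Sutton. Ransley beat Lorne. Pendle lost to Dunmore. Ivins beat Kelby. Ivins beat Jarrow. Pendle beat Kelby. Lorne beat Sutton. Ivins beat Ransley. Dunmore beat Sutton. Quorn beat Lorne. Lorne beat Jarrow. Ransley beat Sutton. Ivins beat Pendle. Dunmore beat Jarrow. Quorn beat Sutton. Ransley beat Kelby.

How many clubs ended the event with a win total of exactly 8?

1

Win totals: Ivins 8, Sutton 2, Jarrow 1, Kelby 3, Pendle 4, Dunmore 5, Lorne 4, Ransley 6, Quorn 3.
Exactly 8: Ivins — 1 club.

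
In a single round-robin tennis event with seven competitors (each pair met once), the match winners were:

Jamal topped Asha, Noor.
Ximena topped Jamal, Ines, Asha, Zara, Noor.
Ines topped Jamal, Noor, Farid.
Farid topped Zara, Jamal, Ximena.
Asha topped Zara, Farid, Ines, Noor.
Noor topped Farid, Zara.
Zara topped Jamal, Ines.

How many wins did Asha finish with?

4

Asha's results: beat Farid, Ines, Zara, Noor; lost to Ximena, Jamal.
That is 4 wins.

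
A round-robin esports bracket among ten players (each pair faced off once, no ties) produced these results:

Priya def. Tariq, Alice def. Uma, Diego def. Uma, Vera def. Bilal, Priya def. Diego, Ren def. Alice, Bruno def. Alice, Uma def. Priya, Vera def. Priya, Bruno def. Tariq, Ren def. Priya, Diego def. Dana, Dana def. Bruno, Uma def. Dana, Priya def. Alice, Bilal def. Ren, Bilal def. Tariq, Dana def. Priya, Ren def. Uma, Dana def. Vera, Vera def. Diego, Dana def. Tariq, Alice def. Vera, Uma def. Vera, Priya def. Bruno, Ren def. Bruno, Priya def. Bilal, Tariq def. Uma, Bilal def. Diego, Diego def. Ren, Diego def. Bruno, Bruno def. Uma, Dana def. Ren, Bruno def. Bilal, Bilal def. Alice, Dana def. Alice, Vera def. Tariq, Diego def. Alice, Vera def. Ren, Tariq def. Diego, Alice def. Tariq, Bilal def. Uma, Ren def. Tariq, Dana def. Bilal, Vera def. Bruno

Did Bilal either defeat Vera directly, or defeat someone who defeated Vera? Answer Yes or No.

Yes

Bilal did not beat Vera directly.
Bilal beat Alice, Uma, Diego, Ren, Tariq. Of those, Alice beat Vera.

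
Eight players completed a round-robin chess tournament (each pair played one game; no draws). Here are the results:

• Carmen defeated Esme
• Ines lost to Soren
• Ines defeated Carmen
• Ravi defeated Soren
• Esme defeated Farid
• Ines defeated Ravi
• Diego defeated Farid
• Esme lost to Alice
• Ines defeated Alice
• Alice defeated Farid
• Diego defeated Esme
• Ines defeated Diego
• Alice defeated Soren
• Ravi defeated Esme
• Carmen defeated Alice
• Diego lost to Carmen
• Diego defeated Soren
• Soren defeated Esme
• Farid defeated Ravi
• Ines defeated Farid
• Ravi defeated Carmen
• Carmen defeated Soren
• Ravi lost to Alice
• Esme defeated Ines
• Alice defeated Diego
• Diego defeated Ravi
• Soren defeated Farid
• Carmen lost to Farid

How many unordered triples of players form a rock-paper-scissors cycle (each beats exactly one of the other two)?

16

Win totals: Ines 5, Farid 2, Soren 3, Esme 2, Diego 4, Ravi 3, Alice 5, Carmen 4.
A player with w wins dominates both others in C(w,2) triples; summing gives 10 + 1 + 3 + 1 + 6 + 3 + 10 + 6 = 40 transitive triples.
Total triples C(8,3) = 56, so cyclic triples = 56 − 40 = 16.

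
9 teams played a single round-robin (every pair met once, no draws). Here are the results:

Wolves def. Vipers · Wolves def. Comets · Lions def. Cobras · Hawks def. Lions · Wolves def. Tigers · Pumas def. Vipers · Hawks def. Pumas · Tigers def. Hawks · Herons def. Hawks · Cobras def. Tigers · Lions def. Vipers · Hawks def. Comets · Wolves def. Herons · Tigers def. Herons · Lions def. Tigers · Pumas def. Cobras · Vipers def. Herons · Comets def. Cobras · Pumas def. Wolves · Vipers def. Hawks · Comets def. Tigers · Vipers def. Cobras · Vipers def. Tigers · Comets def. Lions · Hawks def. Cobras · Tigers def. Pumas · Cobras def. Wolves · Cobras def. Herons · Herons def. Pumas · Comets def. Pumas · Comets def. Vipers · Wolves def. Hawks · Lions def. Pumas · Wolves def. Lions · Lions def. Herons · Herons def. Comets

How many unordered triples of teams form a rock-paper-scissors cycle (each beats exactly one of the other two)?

25

Win totals: Lions 5, Cobras 3, Herons 3, Pumas 3, Vipers 4, Hawks 4, Wolves 6, Tigers 3, Comets 5.
A team with w wins dominates both others in C(w,2) triples; summing gives 10 + 3 + 3 + 3 + 6 + 6 + 15 + 3 + 10 = 59 transitive triples.
Total triples C(9,3) = 84, so cyclic triples = 84 − 59 = 25.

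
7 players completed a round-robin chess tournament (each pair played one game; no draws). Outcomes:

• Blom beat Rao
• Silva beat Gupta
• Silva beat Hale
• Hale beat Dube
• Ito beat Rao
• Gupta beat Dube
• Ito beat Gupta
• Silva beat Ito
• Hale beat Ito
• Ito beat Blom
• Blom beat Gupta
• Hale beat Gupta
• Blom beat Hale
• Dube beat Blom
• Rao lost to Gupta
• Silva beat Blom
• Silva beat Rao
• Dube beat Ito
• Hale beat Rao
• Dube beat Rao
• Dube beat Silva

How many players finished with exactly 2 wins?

1

Win totals: Ito 3, Dube 4, Blom 3, Silva 5, Rao 0, Hale 4, Gupta 2.
Exactly 2: Gupta — 1 player.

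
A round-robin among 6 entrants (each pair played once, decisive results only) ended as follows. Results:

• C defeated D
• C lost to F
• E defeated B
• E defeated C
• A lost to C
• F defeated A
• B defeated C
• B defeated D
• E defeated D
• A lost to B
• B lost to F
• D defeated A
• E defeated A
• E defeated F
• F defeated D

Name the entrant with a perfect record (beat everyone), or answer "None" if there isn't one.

E

E has 5 wins out of 5 opponents — a perfect record.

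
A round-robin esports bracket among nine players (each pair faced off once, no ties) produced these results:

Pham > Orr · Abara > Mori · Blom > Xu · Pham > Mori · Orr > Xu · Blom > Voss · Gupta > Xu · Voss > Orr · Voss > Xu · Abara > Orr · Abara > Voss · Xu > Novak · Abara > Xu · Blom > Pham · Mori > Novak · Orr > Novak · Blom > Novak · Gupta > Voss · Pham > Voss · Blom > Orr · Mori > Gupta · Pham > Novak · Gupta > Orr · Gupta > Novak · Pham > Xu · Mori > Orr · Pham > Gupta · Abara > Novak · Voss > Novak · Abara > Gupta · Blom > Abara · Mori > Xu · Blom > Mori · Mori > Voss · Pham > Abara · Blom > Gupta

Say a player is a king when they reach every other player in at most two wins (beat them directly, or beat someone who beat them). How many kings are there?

Novak cannot reach Orr, Blom, Pham, Voss, Xu, Mori, Abara, Gupta in two steps.
Orr cannot reach Blom, Pham, Voss, Mori, Abara, Gupta in two steps.
Blom reaches everyone (king).
Pham cannot reach Blom in two steps.
Voss cannot reach Blom, Pham, Mori, Abara, Gupta in two steps.
Xu cannot reach Orr, Blom, Pham, Voss, Mori, Abara, Gupta in two steps.
Mori cannot reach Blom, Pham, Abara in two steps.
Abara cannot reach Blom, Pham in two steps.
Gupta cannot reach Blom, Pham, Mori, Abara in two steps.
Kings: Blom — 1.

1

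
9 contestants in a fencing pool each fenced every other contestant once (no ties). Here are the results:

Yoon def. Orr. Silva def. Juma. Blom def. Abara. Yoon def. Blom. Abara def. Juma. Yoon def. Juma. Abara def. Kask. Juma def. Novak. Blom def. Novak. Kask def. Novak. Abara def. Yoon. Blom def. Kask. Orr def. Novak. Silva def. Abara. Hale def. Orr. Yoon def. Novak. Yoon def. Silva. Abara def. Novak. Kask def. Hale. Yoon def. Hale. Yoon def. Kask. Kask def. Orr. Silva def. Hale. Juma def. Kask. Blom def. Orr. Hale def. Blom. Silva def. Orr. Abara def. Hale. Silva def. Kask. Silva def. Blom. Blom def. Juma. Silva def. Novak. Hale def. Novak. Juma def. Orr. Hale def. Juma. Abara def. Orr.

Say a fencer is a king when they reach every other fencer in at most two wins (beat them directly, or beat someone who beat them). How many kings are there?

3

Abara reaches everyone (king).
Blom cannot reach Silva in two steps.
Novak cannot reach Abara, Blom, Kask, Orr, Silva, Juma, Hale, Yoon in two steps.
Kask cannot reach Abara, Silva, Yoon in two steps.
Orr cannot reach Abara, Blom, Kask, Silva, Juma, Hale, Yoon in two steps.
Silva reaches everyone (king).
Juma cannot reach Abara, Blom, Silva, Yoon in two steps.
Hale cannot reach Silva, Yoon in two steps.
Yoon reaches everyone (king).
Kings: Abara, Silva, Yoon — 3.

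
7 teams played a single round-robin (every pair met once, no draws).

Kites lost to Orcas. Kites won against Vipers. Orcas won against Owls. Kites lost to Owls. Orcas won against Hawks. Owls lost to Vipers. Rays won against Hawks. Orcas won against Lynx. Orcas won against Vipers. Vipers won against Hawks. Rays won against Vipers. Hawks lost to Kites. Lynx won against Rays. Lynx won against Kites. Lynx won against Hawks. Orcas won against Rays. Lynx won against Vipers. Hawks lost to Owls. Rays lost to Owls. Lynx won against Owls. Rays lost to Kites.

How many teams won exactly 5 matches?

Win totals: Rays 2, Owls 3, Kites 3, Hawks 0, Vipers 2, Orcas 6, Lynx 5.
Exactly 5: Lynx — 1 team.

1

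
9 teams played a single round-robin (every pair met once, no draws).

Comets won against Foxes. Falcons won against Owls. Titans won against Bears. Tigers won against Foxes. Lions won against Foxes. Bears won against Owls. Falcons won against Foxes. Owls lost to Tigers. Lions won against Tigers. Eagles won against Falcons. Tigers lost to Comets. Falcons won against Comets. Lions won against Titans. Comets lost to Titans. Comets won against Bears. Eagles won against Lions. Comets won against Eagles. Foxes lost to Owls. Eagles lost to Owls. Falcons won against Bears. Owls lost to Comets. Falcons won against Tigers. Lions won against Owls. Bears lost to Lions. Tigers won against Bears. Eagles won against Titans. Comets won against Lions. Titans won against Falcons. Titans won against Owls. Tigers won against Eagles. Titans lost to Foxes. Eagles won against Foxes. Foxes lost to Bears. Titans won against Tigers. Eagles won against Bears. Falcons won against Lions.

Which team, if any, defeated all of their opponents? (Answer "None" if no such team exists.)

None

Highest win total is Falcons with 6 (out of 8 possible).
Falcons lost to Eagles, Titans, so no team went undefeated.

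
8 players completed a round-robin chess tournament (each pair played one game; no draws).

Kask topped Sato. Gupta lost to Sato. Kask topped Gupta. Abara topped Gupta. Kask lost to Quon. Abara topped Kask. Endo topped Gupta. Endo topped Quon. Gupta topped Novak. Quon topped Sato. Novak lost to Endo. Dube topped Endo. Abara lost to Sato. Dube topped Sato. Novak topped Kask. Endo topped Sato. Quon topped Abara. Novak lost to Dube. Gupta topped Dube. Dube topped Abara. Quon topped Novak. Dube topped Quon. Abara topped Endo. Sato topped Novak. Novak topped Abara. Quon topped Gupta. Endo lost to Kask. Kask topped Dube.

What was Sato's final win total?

Sato's results: beat Novak, Gupta, Abara; lost to Quon, Kask, Dube, Endo.
That is 3 wins.

3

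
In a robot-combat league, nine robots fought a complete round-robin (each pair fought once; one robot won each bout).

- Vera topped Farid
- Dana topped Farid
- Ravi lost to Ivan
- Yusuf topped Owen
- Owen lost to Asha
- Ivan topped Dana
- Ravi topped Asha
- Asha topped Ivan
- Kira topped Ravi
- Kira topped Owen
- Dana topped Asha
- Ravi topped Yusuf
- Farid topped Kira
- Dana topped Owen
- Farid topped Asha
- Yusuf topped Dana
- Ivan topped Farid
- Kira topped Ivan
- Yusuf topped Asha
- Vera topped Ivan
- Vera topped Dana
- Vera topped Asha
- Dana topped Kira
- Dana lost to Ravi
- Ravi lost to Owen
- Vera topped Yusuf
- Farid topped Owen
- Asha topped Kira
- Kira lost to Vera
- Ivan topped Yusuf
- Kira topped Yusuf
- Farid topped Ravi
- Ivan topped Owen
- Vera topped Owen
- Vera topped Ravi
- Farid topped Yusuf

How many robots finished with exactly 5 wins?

Win totals: Asha 3, Ravi 3, Owen 1, Yusuf 3, Ivan 5, Vera 8, Farid 5, Kira 4, Dana 4.
Exactly 5: Ivan, Farid — 2 robots.

2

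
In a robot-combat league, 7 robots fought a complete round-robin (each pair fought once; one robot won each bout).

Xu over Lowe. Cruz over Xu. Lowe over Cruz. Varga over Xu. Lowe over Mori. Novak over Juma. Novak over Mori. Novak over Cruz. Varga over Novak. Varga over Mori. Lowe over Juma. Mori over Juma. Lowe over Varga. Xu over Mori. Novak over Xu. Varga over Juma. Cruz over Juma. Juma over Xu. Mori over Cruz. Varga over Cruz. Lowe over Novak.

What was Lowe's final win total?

5

Lowe's results: beat Mori, Cruz, Juma, Novak, Varga; lost to Xu.
That is 5 wins.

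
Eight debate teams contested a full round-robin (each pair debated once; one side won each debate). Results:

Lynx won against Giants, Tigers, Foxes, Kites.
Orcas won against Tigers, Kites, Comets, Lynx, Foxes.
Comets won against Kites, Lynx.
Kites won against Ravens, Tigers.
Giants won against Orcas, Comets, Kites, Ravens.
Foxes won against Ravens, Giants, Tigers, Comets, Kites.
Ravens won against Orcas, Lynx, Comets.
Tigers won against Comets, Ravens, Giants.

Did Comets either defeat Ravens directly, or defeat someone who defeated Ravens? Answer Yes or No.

Comets did not beat Ravens directly.
Comets beat Lynx, Kites. Of those, Kites beat Ravens.

Yes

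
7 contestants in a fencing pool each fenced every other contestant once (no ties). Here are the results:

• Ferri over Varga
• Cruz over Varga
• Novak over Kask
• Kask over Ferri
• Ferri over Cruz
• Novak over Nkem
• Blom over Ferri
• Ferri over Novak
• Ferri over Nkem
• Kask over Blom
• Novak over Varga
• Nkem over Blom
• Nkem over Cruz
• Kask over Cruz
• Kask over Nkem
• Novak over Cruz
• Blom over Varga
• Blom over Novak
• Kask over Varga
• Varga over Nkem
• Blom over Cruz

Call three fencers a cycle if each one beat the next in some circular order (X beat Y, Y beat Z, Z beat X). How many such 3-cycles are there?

Win totals: Ferri 4, Kask 5, Novak 4, Blom 4, Nkem 2, Varga 1, Cruz 1.
A fencer with w wins dominates both others in C(w,2) triples; summing gives 6 + 10 + 6 + 6 + 1 + 0 + 0 = 29 transitive triples.
Total triples C(7,3) = 35, so cyclic triples = 35 − 29 = 6.

6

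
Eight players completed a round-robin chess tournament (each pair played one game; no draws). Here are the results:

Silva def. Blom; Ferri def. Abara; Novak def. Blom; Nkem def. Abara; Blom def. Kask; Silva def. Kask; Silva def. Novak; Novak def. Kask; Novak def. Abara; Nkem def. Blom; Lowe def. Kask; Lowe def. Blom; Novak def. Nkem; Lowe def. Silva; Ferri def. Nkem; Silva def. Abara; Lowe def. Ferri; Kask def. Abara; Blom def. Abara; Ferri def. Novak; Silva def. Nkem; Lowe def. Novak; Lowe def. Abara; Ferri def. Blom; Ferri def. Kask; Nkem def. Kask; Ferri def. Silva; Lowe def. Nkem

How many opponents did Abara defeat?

Abara's results: beat no one; lost to Silva, Ferri, Nkem, Kask, Novak, Blom, Lowe.
That is 0 wins.

0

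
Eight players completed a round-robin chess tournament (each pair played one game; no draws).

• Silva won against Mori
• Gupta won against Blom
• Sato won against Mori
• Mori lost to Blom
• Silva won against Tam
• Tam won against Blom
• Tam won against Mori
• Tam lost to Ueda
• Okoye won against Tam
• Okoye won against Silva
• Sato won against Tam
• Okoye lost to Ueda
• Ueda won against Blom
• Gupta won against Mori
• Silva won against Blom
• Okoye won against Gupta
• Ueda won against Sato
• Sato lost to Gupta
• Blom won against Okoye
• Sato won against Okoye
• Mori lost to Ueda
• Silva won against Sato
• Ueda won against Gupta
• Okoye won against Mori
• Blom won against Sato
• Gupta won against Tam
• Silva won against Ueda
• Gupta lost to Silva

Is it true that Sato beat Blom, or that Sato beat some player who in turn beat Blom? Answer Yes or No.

Yes

Sato did not beat Blom directly.
Sato beat Okoye, Tam, Mori. Of those, Tam beat Blom.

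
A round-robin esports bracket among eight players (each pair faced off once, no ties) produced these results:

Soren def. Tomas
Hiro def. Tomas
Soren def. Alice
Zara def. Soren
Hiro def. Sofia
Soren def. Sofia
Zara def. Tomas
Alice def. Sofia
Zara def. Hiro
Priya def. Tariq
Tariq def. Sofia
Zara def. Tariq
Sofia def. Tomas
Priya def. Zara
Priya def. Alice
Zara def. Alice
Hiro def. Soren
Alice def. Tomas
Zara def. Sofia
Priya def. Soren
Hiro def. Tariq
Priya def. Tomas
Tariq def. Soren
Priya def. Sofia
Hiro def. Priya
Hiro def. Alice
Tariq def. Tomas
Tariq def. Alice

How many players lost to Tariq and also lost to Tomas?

0

Tariq beat: Tomas, Alice, Soren, Sofia.
Tomas beat: no one.
No one was beaten by both.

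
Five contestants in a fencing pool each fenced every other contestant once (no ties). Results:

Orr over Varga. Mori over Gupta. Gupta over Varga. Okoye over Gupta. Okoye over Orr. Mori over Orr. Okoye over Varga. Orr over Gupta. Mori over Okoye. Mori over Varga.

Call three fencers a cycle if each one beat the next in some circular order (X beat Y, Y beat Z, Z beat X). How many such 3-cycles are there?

Win totals: Gupta 1, Okoye 3, Mori 4, Orr 2, Varga 0.
A fencer with w wins dominates both others in C(w,2) triples; summing gives 0 + 3 + 6 + 1 + 0 = 10 transitive triples.
Total triples C(5,3) = 10, so cyclic triples = 10 − 10 = 0.

0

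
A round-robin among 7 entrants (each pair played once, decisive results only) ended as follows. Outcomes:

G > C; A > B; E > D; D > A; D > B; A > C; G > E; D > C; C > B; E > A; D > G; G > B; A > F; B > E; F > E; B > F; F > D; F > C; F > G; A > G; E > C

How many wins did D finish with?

D's results: beat A, B, C, G; lost to E, F.
That is 4 wins.

4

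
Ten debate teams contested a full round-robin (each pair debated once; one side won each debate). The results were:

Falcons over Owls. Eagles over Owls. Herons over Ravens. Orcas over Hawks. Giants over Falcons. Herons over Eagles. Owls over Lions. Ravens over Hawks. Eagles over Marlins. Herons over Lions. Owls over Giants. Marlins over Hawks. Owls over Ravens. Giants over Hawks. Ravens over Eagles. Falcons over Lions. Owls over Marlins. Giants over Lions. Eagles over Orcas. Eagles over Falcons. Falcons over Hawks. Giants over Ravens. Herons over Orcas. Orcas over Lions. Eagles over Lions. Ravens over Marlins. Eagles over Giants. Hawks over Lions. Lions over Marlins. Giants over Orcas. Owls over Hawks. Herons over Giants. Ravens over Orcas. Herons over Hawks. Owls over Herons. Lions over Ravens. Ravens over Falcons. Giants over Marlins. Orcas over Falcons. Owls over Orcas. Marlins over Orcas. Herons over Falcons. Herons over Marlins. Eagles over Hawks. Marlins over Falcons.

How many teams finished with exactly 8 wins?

Win totals: Eagles 7, Falcons 3, Orcas 3, Ravens 5, Herons 8, Hawks 1, Marlins 3, Giants 6, Lions 2, Owls 7.
Exactly 8: Herons — 1 team.

1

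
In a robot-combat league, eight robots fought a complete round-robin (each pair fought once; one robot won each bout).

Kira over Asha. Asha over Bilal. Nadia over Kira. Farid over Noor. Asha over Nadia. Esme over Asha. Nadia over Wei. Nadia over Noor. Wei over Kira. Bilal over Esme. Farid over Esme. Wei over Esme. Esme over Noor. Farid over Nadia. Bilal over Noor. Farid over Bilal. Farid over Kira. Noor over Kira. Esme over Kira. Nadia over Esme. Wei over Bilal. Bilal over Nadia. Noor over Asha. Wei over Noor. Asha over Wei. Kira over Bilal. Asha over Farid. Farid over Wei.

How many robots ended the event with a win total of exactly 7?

0

Win totals: Wei 4, Esme 3, Bilal 3, Kira 2, Farid 6, Nadia 4, Asha 4, Noor 2.
No robot has exactly 7 wins.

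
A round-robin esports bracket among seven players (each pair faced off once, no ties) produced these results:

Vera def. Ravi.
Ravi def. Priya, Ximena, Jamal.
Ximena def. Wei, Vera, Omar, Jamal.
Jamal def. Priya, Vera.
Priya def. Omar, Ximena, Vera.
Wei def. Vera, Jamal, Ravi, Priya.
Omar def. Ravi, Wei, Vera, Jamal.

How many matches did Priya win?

Priya's results: beat Omar, Ximena, Vera; lost to Jamal, Ravi, Wei.
That is 3 wins.

3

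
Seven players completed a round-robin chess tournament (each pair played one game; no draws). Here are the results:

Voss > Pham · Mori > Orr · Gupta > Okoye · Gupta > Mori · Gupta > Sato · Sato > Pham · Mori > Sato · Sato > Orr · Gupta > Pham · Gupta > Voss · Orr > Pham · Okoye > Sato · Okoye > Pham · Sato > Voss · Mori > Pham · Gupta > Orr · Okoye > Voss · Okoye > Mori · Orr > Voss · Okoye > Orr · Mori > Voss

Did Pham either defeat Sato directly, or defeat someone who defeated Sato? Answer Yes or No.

No

Pham did not beat Sato directly.
Pham beat no one, so there is no intermediate player.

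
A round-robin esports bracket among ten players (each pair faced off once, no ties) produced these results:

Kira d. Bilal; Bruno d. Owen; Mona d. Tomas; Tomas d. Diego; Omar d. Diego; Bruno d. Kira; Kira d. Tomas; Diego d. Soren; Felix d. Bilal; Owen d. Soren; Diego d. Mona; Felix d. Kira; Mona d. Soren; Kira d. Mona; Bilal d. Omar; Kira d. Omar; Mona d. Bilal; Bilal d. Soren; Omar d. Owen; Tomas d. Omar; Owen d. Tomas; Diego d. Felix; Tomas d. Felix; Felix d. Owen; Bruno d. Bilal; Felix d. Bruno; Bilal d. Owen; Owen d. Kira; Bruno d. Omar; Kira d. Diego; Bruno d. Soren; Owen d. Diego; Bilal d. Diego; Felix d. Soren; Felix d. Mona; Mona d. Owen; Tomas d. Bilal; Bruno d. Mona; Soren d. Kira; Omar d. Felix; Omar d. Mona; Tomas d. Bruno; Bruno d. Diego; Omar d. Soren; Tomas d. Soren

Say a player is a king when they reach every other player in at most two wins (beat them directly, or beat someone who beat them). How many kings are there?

7

Kira reaches everyone (king).
Felix reaches everyone (king).
Owen reaches everyone (king).
Mona reaches everyone (king).
Tomas reaches everyone (king).
Bruno reaches everyone (king).
Bilal cannot reach Bruno in two steps.
Omar reaches everyone (king).
Diego cannot reach Omar in two steps.
Soren cannot reach Felix, Owen, Bruno in two steps.
Kings: Kira, Felix, Owen, Mona, Tomas, Bruno, Omar — 7.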